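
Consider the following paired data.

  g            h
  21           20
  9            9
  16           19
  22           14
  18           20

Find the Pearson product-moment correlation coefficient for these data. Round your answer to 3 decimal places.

0.627

n = 5, Σg = 86, Σh = 82, Σg² = 1586, Σh² = 1438, Σgh = 1473
nΣgh − ΣgΣh = 7365 − 7052 = 313
nΣg² − (Σg)² = 7930 − 7396 = 534; nΣh² − (Σh)² = 7190 − 6724 = 466
r = 313 / √(534 × 466) = 313 / 498.8427 ≈ 0.627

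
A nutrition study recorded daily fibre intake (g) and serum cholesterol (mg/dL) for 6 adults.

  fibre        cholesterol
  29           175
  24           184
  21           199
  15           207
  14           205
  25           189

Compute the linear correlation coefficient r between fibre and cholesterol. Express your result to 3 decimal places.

n = 6, Σx = 128, Σy = 1159, Σx² = 2904, Σy² = 224677, Σxy = 24370
nΣxy − ΣxΣy = 146220 − 148352 = -2132
nΣx² − (Σx)² = 17424 − 16384 = 1040; nΣy² − (Σy)² = 1348062 − 1343281 = 4781
r = -2132 / √(1040 × 4781) = -2132 / 2229.8520 ≈ -0.956

-0.956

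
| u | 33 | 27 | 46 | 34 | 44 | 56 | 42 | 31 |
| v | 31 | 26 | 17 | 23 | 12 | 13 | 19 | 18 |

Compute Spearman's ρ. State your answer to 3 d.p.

-0.738

Rank u: 3, 1, 7, 4, 6, 8, 5, 2
Rank v: 8, 7, 3, 6, 1, 2, 5, 4
d = rank(u) − rank(v): -5, -6, 4, -2, 5, 6, 0, -2; Σd² = 146
ρ = 1 − 6Σd² / [n(n²−1)] = 1 − 6×146 / (8×63) = 1 − 876/504 ≈ -0.738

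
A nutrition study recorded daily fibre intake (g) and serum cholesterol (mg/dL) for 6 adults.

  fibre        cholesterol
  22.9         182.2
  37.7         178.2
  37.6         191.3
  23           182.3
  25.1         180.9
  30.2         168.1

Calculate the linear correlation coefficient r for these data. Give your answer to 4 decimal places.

n = 6, Σx = 176.5, Σy = 1083, Σx² = 5430.51, Σy² = 195763.48, Σxy = 31893.51
nΣxy − ΣxΣy = 191361.06 − 191149.5 = 211.56
nΣx² − (Σx)² = 32583.06 − 31152.25 = 1430.81; nΣy² − (Σy)² = 1174580.88 − 1172889 = 1691.88
r = 211.56 / √(1430.81 × 1691.88) = 211.56 / 1555.8788 ≈ 0.1360

0.1360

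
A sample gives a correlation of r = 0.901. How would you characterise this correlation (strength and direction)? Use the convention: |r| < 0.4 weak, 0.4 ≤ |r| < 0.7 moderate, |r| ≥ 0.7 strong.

r = 0.901 > 0 so the relationship is positive.
|r| = 0.901, which falls in the strong range.

strong positive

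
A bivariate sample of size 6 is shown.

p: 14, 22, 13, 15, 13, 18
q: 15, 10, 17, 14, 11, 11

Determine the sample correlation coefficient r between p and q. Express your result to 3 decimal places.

n = 6, Σp = 95, Σq = 78, Σp² = 1567, Σq² = 1052, Σpq = 1202
nΣpq − ΣpΣq = 7212 − 7410 = -198
nΣp² − (Σp)² = 9402 − 9025 = 377; nΣq² − (Σq)² = 6312 − 6084 = 228
r = -198 / √(377 × 228) = -198 / 293.1825 ≈ -0.675

-0.675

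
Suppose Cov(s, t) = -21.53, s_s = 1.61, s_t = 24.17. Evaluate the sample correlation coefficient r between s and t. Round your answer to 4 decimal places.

r = Cov(s,t) / (s_s · s_t) = -21.53 / (1.61 × 24.17)
  = -21.53 / 38.9137 ≈ -0.5533

-0.5533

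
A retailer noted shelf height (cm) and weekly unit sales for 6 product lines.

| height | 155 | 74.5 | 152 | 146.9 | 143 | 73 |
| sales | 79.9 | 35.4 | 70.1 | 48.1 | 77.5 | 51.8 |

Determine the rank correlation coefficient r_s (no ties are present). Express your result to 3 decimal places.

Rank height: 6, 2, 5, 4, 3, 1
Rank sales: 6, 1, 4, 2, 5, 3
d = rank(height) − rank(sales): 0, 1, 1, 2, -2, -2; Σd² = 14
ρ = 1 − 6Σd² / [n(n²−1)] = 1 − 6×14 / (6×35) = 1 − 84/210 ≈ 0.600

0.600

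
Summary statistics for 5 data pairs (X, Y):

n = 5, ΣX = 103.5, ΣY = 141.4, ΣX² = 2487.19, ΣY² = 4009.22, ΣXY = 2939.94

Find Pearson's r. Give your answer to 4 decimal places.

r = (nΣXY − ΣXΣY) / √[(nΣX² − (ΣX)²)(nΣY² − (ΣY)²)]
Numerator: 5×2939.94 − 103.5×141.4 = 64.8
Denominator: √[(12435.95 − 10712.25)(20046.1 − 19993.96)] = √[1723.7 × 52.14] = 299.7895
r = 64.8 / 299.7895 ≈ 0.2162

0.2162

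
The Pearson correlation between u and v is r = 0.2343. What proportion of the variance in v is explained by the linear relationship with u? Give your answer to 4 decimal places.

r² = (0.2343)² = 0.0549

0.0549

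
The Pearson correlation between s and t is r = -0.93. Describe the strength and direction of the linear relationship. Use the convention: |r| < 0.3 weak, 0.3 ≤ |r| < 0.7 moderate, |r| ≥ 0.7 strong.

strong negative

r = -0.93 < 0 so the relationship is negative.
|r| = 0.93, which falls in the strong range.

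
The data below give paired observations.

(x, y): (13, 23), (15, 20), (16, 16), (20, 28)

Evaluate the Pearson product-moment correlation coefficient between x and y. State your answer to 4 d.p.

0.5149

n = 4, Σx = 64, Σy = 87, Σx² = 1050, Σy² = 1969, Σxy = 1415
nΣxy − ΣxΣy = 5660 − 5568 = 92
nΣx² − (Σx)² = 4200 − 4096 = 104; nΣy² − (Σy)² = 7876 − 7569 = 307
r = 92 / √(104 × 307) = 92 / 178.6841 ≈ 0.5149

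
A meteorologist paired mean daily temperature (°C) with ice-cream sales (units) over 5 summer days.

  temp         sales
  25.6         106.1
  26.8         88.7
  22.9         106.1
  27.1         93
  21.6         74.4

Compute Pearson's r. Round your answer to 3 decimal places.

n = 5, Σx = 124, Σy = 468.3, Σx² = 3098.98, Σy² = 44566.47, Σxy = 11650.35
nΣxy − ΣxΣy = 58251.75 − 58069.2 = 182.55
nΣx² − (Σx)² = 15494.9 − 15376 = 118.9; nΣy² − (Σy)² = 222832.35 − 219304.89 = 3527.46
r = 182.55 / √(118.9 × 3527.46) = 182.55 / 647.6226 ≈ 0.282

0.282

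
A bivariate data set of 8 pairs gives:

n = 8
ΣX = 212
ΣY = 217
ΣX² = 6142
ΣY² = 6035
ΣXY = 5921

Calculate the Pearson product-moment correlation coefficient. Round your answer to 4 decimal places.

0.6104

r = (nΣXY − ΣXΣY) / √[(nΣX² − (ΣX)²)(nΣY² − (ΣY)²)]
Numerator: 8×5921 − 212×217 = 1364
Denominator: √[(49136 − 44944)(48280 − 47089)] = √[4192 × 1191] = 2234.4288
r = 1364 / 2234.4288 ≈ 0.6104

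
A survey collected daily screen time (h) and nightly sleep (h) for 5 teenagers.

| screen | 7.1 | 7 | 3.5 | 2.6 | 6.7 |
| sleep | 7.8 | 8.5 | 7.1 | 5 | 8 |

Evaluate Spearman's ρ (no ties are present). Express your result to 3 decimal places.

Rank screen: 5, 4, 2, 1, 3
Rank sleep: 3, 5, 2, 1, 4
d = rank(screen) − rank(sleep): 2, -1, 0, 0, -1; Σd² = 6
ρ = 1 − 6Σd² / [n(n²−1)] = 1 − 6×6 / (5×24) = 1 − 36/120 ≈ 0.700

0.700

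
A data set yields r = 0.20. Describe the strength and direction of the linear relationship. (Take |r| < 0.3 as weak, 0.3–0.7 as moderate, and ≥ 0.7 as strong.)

r = 0.20 > 0 so the relationship is positive.
|r| = 0.20, which falls in the weak range.

weak positive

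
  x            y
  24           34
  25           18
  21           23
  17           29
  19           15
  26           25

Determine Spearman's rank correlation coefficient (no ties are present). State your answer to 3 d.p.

Rank x: 4, 5, 3, 1, 2, 6
Rank y: 6, 2, 3, 5, 1, 4
d = rank(x) − rank(y): -2, 3, 0, -4, 1, 2; Σd² = 34
ρ = 1 − 6Σd² / [n(n²−1)] = 1 − 6×34 / (6×35) = 1 − 204/210 ≈ 0.029

0.029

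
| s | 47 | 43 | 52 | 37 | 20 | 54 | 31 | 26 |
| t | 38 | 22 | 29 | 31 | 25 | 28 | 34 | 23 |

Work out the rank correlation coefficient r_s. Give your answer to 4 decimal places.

Rank s: 6, 5, 7, 4, 1, 8, 3, 2
Rank t: 8, 1, 5, 6, 3, 4, 7, 2
d = rank(s) − rank(t): -2, 4, 2, -2, -2, 4, -4, 0; Σd² = 64
ρ = 1 − 6Σd² / [n(n²−1)] = 1 − 6×64 / (8×63) = 1 − 384/504 ≈ 0.2381

0.2381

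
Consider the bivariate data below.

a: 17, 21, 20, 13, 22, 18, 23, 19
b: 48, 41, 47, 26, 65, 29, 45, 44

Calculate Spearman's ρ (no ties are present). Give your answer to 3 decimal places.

Rank a: 2, 6, 5, 1, 7, 3, 8, 4
Rank b: 7, 3, 6, 1, 8, 2, 5, 4
d = rank(a) − rank(b): -5, 3, -1, 0, -1, 1, 3, 0; Σd² = 46
ρ = 1 − 6Σd² / [n(n²−1)] = 1 − 6×46 / (8×63) = 1 − 276/504 ≈ 0.452

0.452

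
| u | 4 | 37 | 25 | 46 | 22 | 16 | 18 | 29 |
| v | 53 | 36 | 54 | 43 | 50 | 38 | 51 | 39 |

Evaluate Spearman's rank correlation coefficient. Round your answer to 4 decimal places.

-0.3810

Rank u: 1, 7, 5, 8, 4, 2, 3, 6
Rank v: 7, 1, 8, 4, 5, 2, 6, 3
d = rank(u) − rank(v): -6, 6, -3, 4, -1, 0, -3, 3; Σd² = 116
ρ = 1 − 6Σd² / [n(n²−1)] = 1 − 6×116 / (8×63) = 1 − 696/504 ≈ -0.3810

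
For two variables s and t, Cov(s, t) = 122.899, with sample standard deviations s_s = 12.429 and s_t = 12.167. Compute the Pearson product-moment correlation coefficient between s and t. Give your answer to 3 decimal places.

r = Cov(s,t) / (s_s · s_t) = 122.899 / (12.429 × 12.167)
  = 122.899 / 151.2236 ≈ 0.813

0.813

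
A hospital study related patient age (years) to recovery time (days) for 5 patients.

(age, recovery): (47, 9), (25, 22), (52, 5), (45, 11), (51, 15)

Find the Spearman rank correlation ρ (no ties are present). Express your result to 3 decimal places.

Rank age: 3, 1, 5, 2, 4
Rank recovery: 2, 5, 1, 3, 4
d = rank(age) − rank(recovery): 1, -4, 4, -1, 0; Σd² = 34
ρ = 1 − 6Σd² / [n(n²−1)] = 1 − 6×34 / (5×24) = 1 − 204/120 ≈ -0.700

-0.700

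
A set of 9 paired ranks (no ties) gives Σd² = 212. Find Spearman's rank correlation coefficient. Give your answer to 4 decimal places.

ρ = 1 − 6Σd² / [n(n²−1)] = 1 − 6×212 / (9×80)
  = 1 − 1272/720 = 1 − 1.76667 ≈ -0.7667

-0.7667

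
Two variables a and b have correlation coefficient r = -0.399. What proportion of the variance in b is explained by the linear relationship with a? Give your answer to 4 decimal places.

r² = (-0.399)² = 0.1592

0.1592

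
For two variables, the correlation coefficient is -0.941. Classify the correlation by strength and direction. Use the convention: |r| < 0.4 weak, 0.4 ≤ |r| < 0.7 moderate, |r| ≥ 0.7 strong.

strong negative

r = -0.941 < 0 so the relationship is negative.
|r| = 0.941, which falls in the strong range.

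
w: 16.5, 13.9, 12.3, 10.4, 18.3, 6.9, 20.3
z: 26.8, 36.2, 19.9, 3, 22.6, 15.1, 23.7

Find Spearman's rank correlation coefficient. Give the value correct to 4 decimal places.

0.6429

Rank w: 5, 4, 3, 2, 6, 1, 7
Rank z: 6, 7, 3, 1, 4, 2, 5
d = rank(w) − rank(z): -1, -3, 0, 1, 2, -1, 2; Σd² = 20
ρ = 1 − 6Σd² / [n(n²−1)] = 1 − 6×20 / (7×48) = 1 − 120/336 ≈ 0.6429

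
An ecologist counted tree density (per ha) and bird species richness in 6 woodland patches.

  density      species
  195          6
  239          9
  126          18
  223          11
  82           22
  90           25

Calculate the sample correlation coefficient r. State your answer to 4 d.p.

-0.9121

n = 6, Σx = 955, Σy = 91, Σx² = 175575, Σy² = 1671, Σxy = 12096
nΣxy − ΣxΣy = 72576 − 86905 = -14329
nΣx² − (Σx)² = 1053450 − 912025 = 141425; nΣy² − (Σy)² = 10026 − 8281 = 1745
r = -14329 / √(141425 × 1745) = -14329 / 15709.4438 ≈ -0.9121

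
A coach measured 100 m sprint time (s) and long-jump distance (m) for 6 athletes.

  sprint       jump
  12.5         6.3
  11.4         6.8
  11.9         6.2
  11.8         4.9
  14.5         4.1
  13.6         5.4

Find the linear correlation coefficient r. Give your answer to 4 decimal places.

n = 6, Σx = 75.7, Σy = 33.7, Σx² = 962.27, Σy² = 194.35, Σxy = 420.76
nΣxy − ΣxΣy = 2524.56 − 2551.09 = -26.53
nΣx² − (Σx)² = 5773.62 − 5730.49 = 43.13; nΣy² − (Σy)² = 1166.1 − 1135.69 = 30.41
r = -26.53 / √(43.13 × 30.41) = -26.53 / 36.2158 ≈ -0.7326

-0.7326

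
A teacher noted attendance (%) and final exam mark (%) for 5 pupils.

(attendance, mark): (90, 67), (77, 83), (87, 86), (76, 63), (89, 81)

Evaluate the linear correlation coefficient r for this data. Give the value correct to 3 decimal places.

n = 5, Σx = 419, Σy = 380, Σx² = 35295, Σy² = 29304, Σxy = 31900
nΣxy − ΣxΣy = 159500 − 159220 = 280
nΣx² − (Σx)² = 176475 − 175561 = 914; nΣy² − (Σy)² = 146520 − 144400 = 2120
r = 280 / √(914 × 2120) = 280 / 1392.0057 ≈ 0.201

0.201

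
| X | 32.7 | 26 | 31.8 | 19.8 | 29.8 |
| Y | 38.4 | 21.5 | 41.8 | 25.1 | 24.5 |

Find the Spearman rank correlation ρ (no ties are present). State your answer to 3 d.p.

Rank X: 5, 2, 4, 1, 3
Rank Y: 4, 1, 5, 3, 2
d = rank(X) − rank(Y): 1, 1, -1, -2, 1; Σd² = 8
ρ = 1 − 6Σd² / [n(n²−1)] = 1 − 6×8 / (5×24) = 1 − 48/120 ≈ 0.600

0.600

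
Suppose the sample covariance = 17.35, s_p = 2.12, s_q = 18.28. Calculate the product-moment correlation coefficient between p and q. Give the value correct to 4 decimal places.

0.4477

r = Cov(p,q) / (s_p · s_q) = 17.35 / (2.12 × 18.28)
  = 17.35 / 38.7536 ≈ 0.4477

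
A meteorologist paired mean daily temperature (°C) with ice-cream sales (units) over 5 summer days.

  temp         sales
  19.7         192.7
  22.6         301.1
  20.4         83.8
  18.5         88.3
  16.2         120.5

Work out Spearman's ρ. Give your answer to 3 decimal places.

Rank temp: 3, 5, 4, 2, 1
Rank sales: 4, 5, 1, 2, 3
d = rank(temp) − rank(sales): -1, 0, 3, 0, -2; Σd² = 14
ρ = 1 − 6Σd² / [n(n²−1)] = 1 − 6×14 / (5×24) = 1 − 84/120 ≈ 0.300

0.300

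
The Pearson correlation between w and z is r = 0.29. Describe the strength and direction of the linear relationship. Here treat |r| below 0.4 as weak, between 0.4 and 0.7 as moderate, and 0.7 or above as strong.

r = 0.29 > 0 so the relationship is positive.
|r| = 0.29, which falls in the weak range.

weak positive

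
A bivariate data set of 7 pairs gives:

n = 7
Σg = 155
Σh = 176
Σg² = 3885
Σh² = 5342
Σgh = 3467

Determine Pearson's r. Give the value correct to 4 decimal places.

r = (nΣgh − ΣgΣh) / √[(nΣg² − (Σg)²)(nΣh² − (Σh)²)]
Numerator: 7×3467 − 155×176 = -3011
Denominator: √[(27195 − 24025)(37394 − 30976)] = √[3170 × 6418] = 4510.5499
r = -3011 / 4510.5499 ≈ -0.6675

-0.6675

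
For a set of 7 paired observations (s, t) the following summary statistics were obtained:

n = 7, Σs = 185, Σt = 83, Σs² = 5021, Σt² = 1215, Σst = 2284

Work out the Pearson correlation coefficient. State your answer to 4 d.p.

r = (nΣst − ΣsΣt) / √[(nΣs² − (Σs)²)(nΣt² − (Σt)²)]
Numerator: 7×2284 − 185×83 = 633
Denominator: √[(35147 − 34225)(8505 − 6889)] = √[922 × 1616] = 1220.6359
r = 633 / 1220.6359 ≈ 0.5186

0.5186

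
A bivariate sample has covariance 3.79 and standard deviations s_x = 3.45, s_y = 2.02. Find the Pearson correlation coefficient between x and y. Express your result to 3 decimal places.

0.544

r = Cov(x,y) / (s_x · s_y) = 3.79 / (3.45 × 2.02)
  = 3.79 / 6.9690 ≈ 0.544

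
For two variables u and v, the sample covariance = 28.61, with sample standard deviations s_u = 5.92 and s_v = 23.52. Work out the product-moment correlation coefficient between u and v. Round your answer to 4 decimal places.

0.2055

r = Cov(u,v) / (s_u · s_v) = 28.61 / (5.92 × 23.52)
  = 28.61 / 139.2384 ≈ 0.2055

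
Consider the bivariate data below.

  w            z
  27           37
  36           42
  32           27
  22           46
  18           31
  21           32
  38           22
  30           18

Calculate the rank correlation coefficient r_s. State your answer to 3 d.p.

Rank w: 4, 7, 6, 3, 1, 2, 8, 5
Rank z: 6, 7, 3, 8, 4, 5, 2, 1
d = rank(w) − rank(z): -2, 0, 3, -5, -3, -3, 6, 4; Σd² = 108
ρ = 1 − 6Σd² / [n(n²−1)] = 1 − 6×108 / (8×63) = 1 − 648/504 ≈ -0.286

-0.286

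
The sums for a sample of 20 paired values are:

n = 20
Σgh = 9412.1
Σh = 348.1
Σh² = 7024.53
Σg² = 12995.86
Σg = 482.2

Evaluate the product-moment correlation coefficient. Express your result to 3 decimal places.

r = (nΣgh − ΣgΣh) / √[(nΣg² − (Σg)²)(nΣh² − (Σh)²)]
Numerator: 20×9412.1 − 482.2×348.1 = 20388.18
Denominator: √[(259917.2 − 232516.84)(140490.6 − 121173.61)] = √[27400.36 × 19316.99] = 23006.3574
r = 20388.18 / 23006.3574 ≈ 0.886

0.886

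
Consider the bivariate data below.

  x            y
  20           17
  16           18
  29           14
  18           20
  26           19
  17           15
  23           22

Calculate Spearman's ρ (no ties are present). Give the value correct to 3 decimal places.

Rank x: 4, 1, 7, 3, 6, 2, 5
Rank y: 3, 4, 1, 6, 5, 2, 7
d = rank(x) − rank(y): 1, -3, 6, -3, 1, 0, -2; Σd² = 60
ρ = 1 − 6Σd² / [n(n²−1)] = 1 − 6×60 / (7×48) = 1 − 360/336 ≈ -0.071

-0.071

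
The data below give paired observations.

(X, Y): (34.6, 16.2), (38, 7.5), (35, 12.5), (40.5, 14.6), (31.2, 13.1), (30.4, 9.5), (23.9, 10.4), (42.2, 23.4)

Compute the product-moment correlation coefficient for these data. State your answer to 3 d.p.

0.548

n = 8, ΣX = 275.8, ΣY = 107.2, ΣX² = 9756.06, ΣY² = 1605.68, ΣXY = 3807.88
nΣXY − ΣXΣY = 30463.04 − 29565.76 = 897.28
nΣX² − (ΣX)² = 78048.48 − 76065.64 = 1982.84; nΣY² − (ΣY)² = 12845.44 − 11491.84 = 1353.6
r = 897.28 / √(1982.84 × 1353.6) = 897.28 / 1638.2833 ≈ 0.548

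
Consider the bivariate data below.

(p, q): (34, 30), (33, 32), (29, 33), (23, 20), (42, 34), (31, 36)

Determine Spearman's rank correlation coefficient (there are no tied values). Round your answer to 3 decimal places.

0.314

Rank p: 5, 4, 2, 1, 6, 3
Rank q: 2, 3, 4, 1, 5, 6
d = rank(p) − rank(q): 3, 1, -2, 0, 1, -3; Σd² = 24
ρ = 1 − 6Σd² / [n(n²−1)] = 1 − 6×24 / (6×35) = 1 − 144/210 ≈ 0.314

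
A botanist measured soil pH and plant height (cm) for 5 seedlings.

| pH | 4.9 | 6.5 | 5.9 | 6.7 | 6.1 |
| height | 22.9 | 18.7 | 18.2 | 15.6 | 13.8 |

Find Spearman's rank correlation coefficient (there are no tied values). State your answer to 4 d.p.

-0.5000

Rank pH: 1, 4, 2, 5, 3
Rank height: 5, 4, 3, 2, 1
d = rank(pH) − rank(height): -4, 0, -1, 3, 2; Σd² = 30
ρ = 1 − 6Σd² / [n(n²−1)] = 1 − 6×30 / (5×24) = 1 − 180/120 ≈ -0.5000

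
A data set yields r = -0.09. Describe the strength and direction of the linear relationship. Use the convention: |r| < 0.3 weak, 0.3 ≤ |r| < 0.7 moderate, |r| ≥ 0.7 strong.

r = -0.09 < 0 so the relationship is negative.
|r| = 0.09, which falls in the weak range.

weak negative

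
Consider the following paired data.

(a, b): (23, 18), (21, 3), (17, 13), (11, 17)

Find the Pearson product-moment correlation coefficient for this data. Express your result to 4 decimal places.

-0.3035

n = 4, Σa = 72, Σb = 51, Σa² = 1380, Σb² = 791, Σab = 885
nΣab − ΣaΣb = 3540 − 3672 = -132
nΣa² − (Σa)² = 5520 − 5184 = 336; nΣb² − (Σb)² = 3164 − 2601 = 563
r = -132 / √(336 × 563) = -132 / 434.9345 ≈ -0.3035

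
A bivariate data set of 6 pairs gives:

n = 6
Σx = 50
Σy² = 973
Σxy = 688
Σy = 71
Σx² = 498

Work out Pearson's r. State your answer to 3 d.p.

0.927

r = (nΣxy − ΣxΣy) / √[(nΣx² − (Σx)²)(nΣy² − (Σy)²)]
Numerator: 6×688 − 50×71 = 578
Denominator: √[(2988 − 2500)(5838 − 5041)] = √[488 × 797] = 623.6473
r = 578 / 623.6473 ≈ 0.927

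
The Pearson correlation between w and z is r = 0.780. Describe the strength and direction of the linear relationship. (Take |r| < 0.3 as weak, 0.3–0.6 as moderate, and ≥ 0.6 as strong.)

r = 0.780 > 0 so the relationship is positive.
|r| = 0.780, which falls in the strong range.

strong positive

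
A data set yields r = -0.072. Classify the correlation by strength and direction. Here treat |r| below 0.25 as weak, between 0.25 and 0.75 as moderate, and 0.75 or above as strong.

weak negative

r = -0.072 < 0 so the relationship is negative.
|r| = 0.072, which falls in the weak range.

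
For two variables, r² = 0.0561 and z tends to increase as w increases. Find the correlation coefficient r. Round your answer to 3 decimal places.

|r| = √0.0561 = 0.237
The association is positive, so r = 0.237.

0.237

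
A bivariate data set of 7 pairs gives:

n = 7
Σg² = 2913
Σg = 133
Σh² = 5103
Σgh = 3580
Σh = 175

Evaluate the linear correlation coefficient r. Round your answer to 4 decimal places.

0.4810

r = (nΣgh − ΣgΣh) / √[(nΣg² − (Σg)²)(nΣh² − (Σh)²)]
Numerator: 7×3580 − 133×175 = 1785
Denominator: √[(20391 − 17689)(35721 − 30625)] = √[2702 × 5096] = 3710.7131
r = 1785 / 3710.7131 ≈ 0.4810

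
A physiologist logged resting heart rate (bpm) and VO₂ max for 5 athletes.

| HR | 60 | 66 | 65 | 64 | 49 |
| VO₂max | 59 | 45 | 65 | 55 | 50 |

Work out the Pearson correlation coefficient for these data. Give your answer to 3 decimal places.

n = 5, Σx = 304, Σy = 274, Σx² = 18678, Σy² = 15256, Σxy = 16705
nΣxy − ΣxΣy = 83525 − 83296 = 229
nΣx² − (Σx)² = 93390 − 92416 = 974; nΣy² − (Σy)² = 76280 − 75076 = 1204
r = 229 / √(974 × 1204) = 229 / 1082.9109 ≈ 0.211

0.211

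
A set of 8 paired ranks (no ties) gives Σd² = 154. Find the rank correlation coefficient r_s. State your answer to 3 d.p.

ρ = 1 − 6Σd² / [n(n²−1)] = 1 − 6×154 / (8×63)
  = 1 − 924/504 = 1 − 1.8333 ≈ -0.833

-0.833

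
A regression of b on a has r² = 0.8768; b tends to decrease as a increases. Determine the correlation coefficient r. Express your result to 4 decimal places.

|r| = √0.8768 = 0.9364
The association is negative, so r = −0.9364.

-0.9364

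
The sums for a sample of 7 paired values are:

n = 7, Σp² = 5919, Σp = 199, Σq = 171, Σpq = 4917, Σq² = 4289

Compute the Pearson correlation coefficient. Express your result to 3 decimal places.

0.326

r = (nΣpq − ΣpΣq) / √[(nΣp² − (Σp)²)(nΣq² − (Σq)²)]
Numerator: 7×4917 − 199×171 = 390
Denominator: √[(41433 − 39601)(30023 − 29241)] = √[1832 × 782] = 1196.9227
r = 390 / 1196.9227 ≈ 0.326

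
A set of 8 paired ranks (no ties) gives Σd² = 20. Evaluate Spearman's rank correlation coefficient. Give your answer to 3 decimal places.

0.762

ρ = 1 − 6Σd² / [n(n²−1)] = 1 − 6×20 / (8×63)
  = 1 − 120/504 = 1 − 0.2381 ≈ 0.762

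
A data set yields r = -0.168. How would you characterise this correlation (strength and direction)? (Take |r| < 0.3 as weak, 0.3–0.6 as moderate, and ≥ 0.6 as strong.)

weak negative

r = -0.168 < 0 so the relationship is negative.
|r| = 0.168, which falls in the weak range.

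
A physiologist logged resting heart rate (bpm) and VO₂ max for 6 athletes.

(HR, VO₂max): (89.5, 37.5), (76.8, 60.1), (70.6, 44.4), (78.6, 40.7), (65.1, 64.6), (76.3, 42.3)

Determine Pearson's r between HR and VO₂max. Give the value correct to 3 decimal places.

n = 6, Σx = 456.9, Σy = 289.6, Σx² = 35130.51, Σy² = 14608.56, Σxy = 21738.54
nΣxy − ΣxΣy = 130431.24 − 132318.24 = -1887
nΣx² − (Σx)² = 210783.06 − 208757.61 = 2025.45; nΣy² − (Σy)² = 87651.36 − 83868.16 = 3783.2
r = -1887 / √(2025.45 × 3783.2) = -1887 / 2768.1551 ≈ -0.682

-0.682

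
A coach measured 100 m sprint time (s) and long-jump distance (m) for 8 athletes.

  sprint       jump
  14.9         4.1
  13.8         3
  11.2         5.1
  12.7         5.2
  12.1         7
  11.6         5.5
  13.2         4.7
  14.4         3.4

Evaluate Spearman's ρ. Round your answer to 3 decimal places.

-0.738

Rank sprint: 8, 6, 1, 4, 3, 2, 5, 7
Rank jump: 3, 1, 5, 6, 8, 7, 4, 2
d = rank(sprint) − rank(jump): 5, 5, -4, -2, -5, -5, 1, 5; Σd² = 146
ρ = 1 − 6Σd² / [n(n²−1)] = 1 − 6×146 / (8×63) = 1 − 876/504 ≈ -0.738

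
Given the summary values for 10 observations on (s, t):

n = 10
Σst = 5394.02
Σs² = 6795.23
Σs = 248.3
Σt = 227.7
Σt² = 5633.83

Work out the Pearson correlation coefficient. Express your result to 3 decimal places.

-0.488

r = (nΣst − ΣsΣt) / √[(nΣs² − (Σs)²)(nΣt² − (Σt)²)]
Numerator: 10×5394.02 − 248.3×227.7 = -2597.71
Denominator: √[(67952.3 − 61652.89)(56338.3 − 51847.29)] = √[6299.41 × 4491.01] = 5318.9015
r = -2597.71 / 5318.9015 ≈ -0.488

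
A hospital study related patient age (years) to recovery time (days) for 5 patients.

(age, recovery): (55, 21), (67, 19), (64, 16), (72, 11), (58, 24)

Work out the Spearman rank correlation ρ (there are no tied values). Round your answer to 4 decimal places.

-0.8000

Rank age: 1, 4, 3, 5, 2
Rank recovery: 4, 3, 2, 1, 5
d = rank(age) − rank(recovery): -3, 1, 1, 4, -3; Σd² = 36
ρ = 1 − 6Σd² / [n(n²−1)] = 1 − 6×36 / (5×24) = 1 − 216/120 ≈ -0.8000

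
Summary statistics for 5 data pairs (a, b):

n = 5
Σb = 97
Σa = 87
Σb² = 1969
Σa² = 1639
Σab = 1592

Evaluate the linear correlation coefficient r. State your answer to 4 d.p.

r = (nΣab − ΣaΣb) / √[(nΣa² − (Σa)²)(nΣb² − (Σb)²)]
Numerator: 5×1592 − 87×97 = -479
Denominator: √[(8195 − 7569)(9845 − 9409)] = √[626 × 436] = 522.4328
r = -479 / 522.4328 ≈ -0.9169

-0.9169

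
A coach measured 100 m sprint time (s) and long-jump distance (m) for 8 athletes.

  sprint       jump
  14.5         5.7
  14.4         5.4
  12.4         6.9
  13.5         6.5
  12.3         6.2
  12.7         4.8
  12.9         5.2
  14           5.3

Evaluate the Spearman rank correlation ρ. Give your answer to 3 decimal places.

Rank sprint: 8, 7, 2, 5, 1, 3, 4, 6
Rank jump: 5, 4, 8, 7, 6, 1, 2, 3
d = rank(sprint) − rank(jump): 3, 3, -6, -2, -5, 2, 2, 3; Σd² = 100
ρ = 1 − 6Σd² / [n(n²−1)] = 1 − 6×100 / (8×63) = 1 − 600/504 ≈ -0.190

-0.190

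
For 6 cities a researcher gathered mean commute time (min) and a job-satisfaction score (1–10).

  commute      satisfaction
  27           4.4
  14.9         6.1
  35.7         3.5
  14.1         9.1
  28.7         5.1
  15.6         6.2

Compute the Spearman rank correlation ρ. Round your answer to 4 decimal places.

Rank commute: 4, 2, 6, 1, 5, 3
Rank satisfaction: 2, 4, 1, 6, 3, 5
d = rank(commute) − rank(satisfaction): 2, -2, 5, -5, 2, -2; Σd² = 66
ρ = 1 − 6Σd² / [n(n²−1)] = 1 − 6×66 / (6×35) = 1 − 396/210 ≈ -0.8857

-0.8857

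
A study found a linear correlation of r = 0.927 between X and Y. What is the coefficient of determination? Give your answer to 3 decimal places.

r² = (0.927)² = 0.859

0.859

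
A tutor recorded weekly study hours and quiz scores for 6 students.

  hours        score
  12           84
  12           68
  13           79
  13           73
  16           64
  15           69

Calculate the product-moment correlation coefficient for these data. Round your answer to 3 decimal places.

n = 6, Σx = 81, Σy = 437, Σx² = 1107, Σy² = 32107, Σxy = 5859
nΣxy − ΣxΣy = 35154 − 35397 = -243
nΣx² − (Σx)² = 6642 − 6561 = 81; nΣy² − (Σy)² = 192642 − 190969 = 1673
r = -243 / √(81 × 1673) = -243 / 368.1209 ≈ -0.660

-0.660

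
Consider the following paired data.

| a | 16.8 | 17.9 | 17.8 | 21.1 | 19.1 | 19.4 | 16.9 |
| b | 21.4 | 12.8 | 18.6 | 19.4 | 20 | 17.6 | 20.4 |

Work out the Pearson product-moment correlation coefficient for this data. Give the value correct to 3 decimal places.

-0.082

n = 7, Σa = 129, Σb = 130.2, Σa² = 2391.48, Σb² = 2470.04, Σab = 2397.26
nΣab − ΣaΣb = 16780.82 − 16795.8 = -14.98
nΣa² − (Σa)² = 16740.36 − 16641 = 99.36; nΣb² − (Σb)² = 17290.28 − 16952.04 = 338.24
r = -14.98 / √(99.36 × 338.24) = -14.98 / 183.3236 ≈ -0.082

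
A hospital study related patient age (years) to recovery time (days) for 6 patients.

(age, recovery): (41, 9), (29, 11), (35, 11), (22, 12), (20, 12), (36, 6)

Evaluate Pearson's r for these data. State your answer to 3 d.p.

-0.701

n = 6, Σx = 183, Σy = 61, Σx² = 5927, Σy² = 647, Σxy = 1793
nΣxy − ΣxΣy = 10758 − 11163 = -405
nΣx² − (Σx)² = 35562 − 33489 = 2073; nΣy² − (Σy)² = 3882 − 3721 = 161
r = -405 / √(2073 × 161) = -405 / 577.7136 ≈ -0.701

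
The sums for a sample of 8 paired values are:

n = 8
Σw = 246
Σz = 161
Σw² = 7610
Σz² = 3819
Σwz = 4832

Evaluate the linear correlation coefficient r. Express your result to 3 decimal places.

r = (nΣwz − ΣwΣz) / √[(nΣw² − (Σw)²)(nΣz² − (Σz)²)]
Numerator: 8×4832 − 246×161 = -950
Denominator: √[(60880 − 60516)(30552 − 25921)] = √[364 × 4631] = 1298.3389
r = -950 / 1298.3389 ≈ -0.732

-0.732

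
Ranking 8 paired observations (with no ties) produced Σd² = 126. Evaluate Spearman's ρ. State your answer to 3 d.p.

-0.500

ρ = 1 − 6Σd² / [n(n²−1)] = 1 − 6×126 / (8×63)
  = 1 − 756/504 = 1 − 1.5000 ≈ -0.500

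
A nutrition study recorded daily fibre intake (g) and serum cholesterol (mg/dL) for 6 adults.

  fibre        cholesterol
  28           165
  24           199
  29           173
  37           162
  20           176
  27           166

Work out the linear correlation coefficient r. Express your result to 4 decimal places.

n = 6, Σx = 165, Σy = 1041, Σx² = 4699, Σy² = 181531, Σxy = 28409
nΣxy − ΣxΣy = 170454 − 171765 = -1311
nΣx² − (Σx)² = 28194 − 27225 = 969; nΣy² − (Σy)² = 1089186 − 1083681 = 5505
r = -1311 / √(969 × 5505) = -1311 / 2309.6201 ≈ -0.5676

-0.5676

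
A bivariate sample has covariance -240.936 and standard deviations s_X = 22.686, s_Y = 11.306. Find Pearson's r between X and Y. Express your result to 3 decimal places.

r = Cov(X,Y) / (s_X · s_Y) = -240.936 / (22.686 × 11.306)
  = -240.936 / 256.4879 ≈ -0.939

-0.939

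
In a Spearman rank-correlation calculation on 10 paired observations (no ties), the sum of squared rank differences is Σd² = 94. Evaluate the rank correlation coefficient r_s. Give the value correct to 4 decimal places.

0.4303

ρ = 1 − 6Σd² / [n(n²−1)] = 1 − 6×94 / (10×99)
  = 1 − 564/990 = 1 − 0.56970 ≈ 0.4303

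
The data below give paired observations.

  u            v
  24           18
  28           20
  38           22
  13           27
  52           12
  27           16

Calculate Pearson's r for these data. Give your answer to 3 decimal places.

n = 6, Σu = 182, Σv = 115, Σu² = 6406, Σv² = 2337, Σuv = 3235
nΣuv − ΣuΣv = 19410 − 20930 = -1520
nΣu² − (Σu)² = 38436 − 33124 = 5312; nΣv² − (Σv)² = 14022 − 13225 = 797
r = -1520 / √(5312 × 797) = -1520 / 2057.5869 ≈ -0.739

-0.739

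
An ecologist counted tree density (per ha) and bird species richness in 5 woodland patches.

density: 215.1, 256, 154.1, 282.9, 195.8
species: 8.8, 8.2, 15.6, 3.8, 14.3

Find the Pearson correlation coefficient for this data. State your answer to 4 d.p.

-0.9478

n = 5, Σx = 1103.9, Σy = 50.7, Σx² = 253920.87, Σy² = 606.97, Σxy = 10271
nΣxy − ΣxΣy = 51355 − 55967.73 = -4612.73
nΣx² − (Σx)² = 1269604.35 − 1218595.21 = 51009.14; nΣy² − (Σy)² = 3034.85 − 2570.49 = 464.36
r = -4612.73 / √(51009.14 × 464.36) = -4612.73 / 4866.8886 ≈ -0.9478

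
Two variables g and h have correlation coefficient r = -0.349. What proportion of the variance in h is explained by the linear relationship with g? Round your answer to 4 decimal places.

r² = (-0.349)² = 0.1218

0.1218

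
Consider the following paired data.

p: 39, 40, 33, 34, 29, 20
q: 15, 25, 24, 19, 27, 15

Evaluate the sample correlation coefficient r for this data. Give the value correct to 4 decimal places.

n = 6, Σp = 195, Σq = 125, Σp² = 6607, Σq² = 2741, Σpq = 4106
nΣpq − ΣpΣq = 24636 − 24375 = 261
nΣp² − (Σp)² = 39642 − 38025 = 1617; nΣq² − (Σq)² = 16446 − 15625 = 821
r = 261 / √(1617 × 821) = 261 / 1152.1966 ≈ 0.2265

0.2265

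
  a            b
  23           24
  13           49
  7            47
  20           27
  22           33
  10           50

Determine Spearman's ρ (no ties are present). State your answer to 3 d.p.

-0.771

Rank a: 6, 3, 1, 4, 5, 2
Rank b: 1, 5, 4, 2, 3, 6
d = rank(a) − rank(b): 5, -2, -3, 2, 2, -4; Σd² = 62
ρ = 1 − 6Σd² / [n(n²−1)] = 1 − 6×62 / (6×35) = 1 − 372/210 ≈ -0.771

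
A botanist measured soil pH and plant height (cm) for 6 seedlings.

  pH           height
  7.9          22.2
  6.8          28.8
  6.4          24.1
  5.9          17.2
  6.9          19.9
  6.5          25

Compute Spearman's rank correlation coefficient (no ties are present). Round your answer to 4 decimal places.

Rank pH: 6, 4, 2, 1, 5, 3
Rank height: 3, 6, 4, 1, 2, 5
d = rank(pH) − rank(height): 3, -2, -2, 0, 3, -2; Σd² = 30
ρ = 1 − 6Σd² / [n(n²−1)] = 1 − 6×30 / (6×35) = 1 − 180/210 ≈ 0.1429

0.1429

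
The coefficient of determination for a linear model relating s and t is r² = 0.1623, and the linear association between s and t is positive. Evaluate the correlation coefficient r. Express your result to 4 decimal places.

0.4029

|r| = √0.1623 = 0.4029
The association is positive, so r = 0.4029.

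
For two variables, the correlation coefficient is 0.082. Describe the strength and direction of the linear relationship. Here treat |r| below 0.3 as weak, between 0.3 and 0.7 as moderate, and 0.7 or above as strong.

r = 0.082 > 0 so the relationship is positive.
|r| = 0.082, which falls in the weak range.

weak positive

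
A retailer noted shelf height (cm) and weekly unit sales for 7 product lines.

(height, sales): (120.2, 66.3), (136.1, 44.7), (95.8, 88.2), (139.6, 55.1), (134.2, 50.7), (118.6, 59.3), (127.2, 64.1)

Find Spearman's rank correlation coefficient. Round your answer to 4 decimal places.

Rank height: 3, 6, 1, 7, 5, 2, 4
Rank sales: 6, 1, 7, 3, 2, 4, 5
d = rank(height) − rank(sales): -3, 5, -6, 4, 3, -2, -1; Σd² = 100
ρ = 1 − 6Σd² / [n(n²−1)] = 1 − 6×100 / (7×48) = 1 − 600/336 ≈ -0.7857

-0.7857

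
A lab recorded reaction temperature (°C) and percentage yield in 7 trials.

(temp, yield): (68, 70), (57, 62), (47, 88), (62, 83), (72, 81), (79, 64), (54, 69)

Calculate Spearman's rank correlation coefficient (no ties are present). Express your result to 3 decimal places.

Rank temp: 5, 3, 1, 4, 6, 7, 2
Rank yield: 4, 1, 7, 6, 5, 2, 3
d = rank(temp) − rank(yield): 1, 2, -6, -2, 1, 5, -1; Σd² = 72
ρ = 1 − 6Σd² / [n(n²−1)] = 1 − 6×72 / (7×48) = 1 − 432/336 ≈ -0.286

-0.286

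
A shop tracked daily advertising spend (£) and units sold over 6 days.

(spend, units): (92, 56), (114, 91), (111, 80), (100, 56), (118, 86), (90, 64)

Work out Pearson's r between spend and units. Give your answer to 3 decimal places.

n = 6, Σx = 625, Σy = 433, Σx² = 65805, Σy² = 32445, Σxy = 45914
nΣxy − ΣxΣy = 275484 − 270625 = 4859
nΣx² − (Σx)² = 394830 − 390625 = 4205; nΣy² − (Σy)² = 194670 − 187489 = 7181
r = 4859 / √(4205 × 7181) = 4859 / 5495.0983 ≈ 0.884

0.884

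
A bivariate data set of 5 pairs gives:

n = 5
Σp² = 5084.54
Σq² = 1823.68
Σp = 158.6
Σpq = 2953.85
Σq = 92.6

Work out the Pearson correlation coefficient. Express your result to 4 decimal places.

r = (nΣpq − ΣpΣq) / √[(nΣp² − (Σp)²)(nΣq² − (Σq)²)]
Numerator: 5×2953.85 − 158.6×92.6 = 82.89
Denominator: √[(25422.7 − 25153.96)(9118.4 − 8574.76)] = √[268.74 × 543.64] = 382.2274
r = 82.89 / 382.2274 ≈ 0.2169

0.2169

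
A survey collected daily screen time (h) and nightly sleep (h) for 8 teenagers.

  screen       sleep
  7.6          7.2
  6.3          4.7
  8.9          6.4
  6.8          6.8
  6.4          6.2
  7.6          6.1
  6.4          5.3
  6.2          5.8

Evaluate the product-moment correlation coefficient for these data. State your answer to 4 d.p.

0.5189

n = 8, Σx = 56.2, Σy = 48.5, Σx² = 401.02, Σy² = 298.51, Σxy = 343.45
nΣxy − ΣxΣy = 2747.6 − 2725.7 = 21.9
nΣx² − (Σx)² = 3208.16 − 3158.44 = 49.72; nΣy² − (Σy)² = 2388.08 − 2352.25 = 35.83
r = 21.9 / √(49.72 × 35.83) = 21.9 / 42.2074 ≈ 0.5189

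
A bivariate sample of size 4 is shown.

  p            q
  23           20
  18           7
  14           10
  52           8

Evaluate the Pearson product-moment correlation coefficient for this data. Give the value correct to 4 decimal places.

n = 4, Σp = 107, Σq = 45, Σp² = 3753, Σq² = 613, Σpq = 1142
nΣpq − ΣpΣq = 4568 − 4815 = -247
nΣp² − (Σp)² = 15012 − 11449 = 3563; nΣq² − (Σq)² = 2452 − 2025 = 427
r = -247 / √(3563 × 427) = -247 / 1233.4509 ≈ -0.2003

-0.2003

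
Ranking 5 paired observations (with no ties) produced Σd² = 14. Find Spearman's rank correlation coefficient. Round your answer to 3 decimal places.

ρ = 1 − 6Σd² / [n(n²−1)] = 1 − 6×14 / (5×24)
  = 1 − 84/120 = 1 − 0.7000 ≈ 0.300

0.300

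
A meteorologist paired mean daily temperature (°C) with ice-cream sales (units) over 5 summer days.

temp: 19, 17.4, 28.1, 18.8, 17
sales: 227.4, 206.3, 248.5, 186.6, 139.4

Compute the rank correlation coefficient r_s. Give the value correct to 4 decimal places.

Rank temp: 4, 2, 5, 3, 1
Rank sales: 4, 3, 5, 2, 1
d = rank(temp) − rank(sales): 0, -1, 0, 1, 0; Σd² = 2
ρ = 1 − 6Σd² / [n(n²−1)] = 1 − 6×2 / (5×24) = 1 − 12/120 ≈ 0.9000

0.9000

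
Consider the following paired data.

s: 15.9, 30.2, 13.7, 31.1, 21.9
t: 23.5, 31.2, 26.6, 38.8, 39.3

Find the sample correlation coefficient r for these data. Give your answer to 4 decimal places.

n = 5, Σs = 112.8, Σt = 159.4, Σs² = 2799.36, Σt² = 5283.18, Σst = 3747.66
nΣst − ΣsΣt = 18738.3 − 17980.32 = 757.98
nΣs² − (Σs)² = 13996.8 − 12723.84 = 1272.96; nΣt² − (Σt)² = 26415.9 − 25408.36 = 1007.54
r = 757.98 / √(1272.96 × 1007.54) = 757.98 / 1132.5008 ≈ 0.6693

0.6693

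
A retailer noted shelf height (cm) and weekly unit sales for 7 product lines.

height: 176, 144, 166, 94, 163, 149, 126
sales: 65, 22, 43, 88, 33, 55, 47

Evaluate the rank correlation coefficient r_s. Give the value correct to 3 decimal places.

-0.143

Rank height: 7, 3, 6, 1, 5, 4, 2
Rank sales: 6, 1, 3, 7, 2, 5, 4
d = rank(height) − rank(sales): 1, 2, 3, -6, 3, -1, -2; Σd² = 64
ρ = 1 − 6Σd² / [n(n²−1)] = 1 − 6×64 / (7×48) = 1 − 384/336 ≈ -0.143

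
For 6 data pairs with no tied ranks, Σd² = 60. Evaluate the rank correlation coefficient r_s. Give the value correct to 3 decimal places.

-0.714

ρ = 1 − 6Σd² / [n(n²−1)] = 1 − 6×60 / (6×35)
  = 1 − 360/210 = 1 − 1.7143 ≈ -0.714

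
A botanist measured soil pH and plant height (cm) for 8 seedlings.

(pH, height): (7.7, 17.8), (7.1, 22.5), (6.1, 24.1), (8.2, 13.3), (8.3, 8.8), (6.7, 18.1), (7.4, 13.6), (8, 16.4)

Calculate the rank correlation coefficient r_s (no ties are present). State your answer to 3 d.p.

Rank pH: 5, 3, 1, 7, 8, 2, 4, 6
Rank height: 5, 7, 8, 2, 1, 6, 3, 4
d = rank(pH) − rank(height): 0, -4, -7, 5, 7, -4, 1, 2; Σd² = 160
ρ = 1 − 6Σd² / [n(n²−1)] = 1 − 6×160 / (8×63) = 1 − 960/504 ≈ -0.905

-0.905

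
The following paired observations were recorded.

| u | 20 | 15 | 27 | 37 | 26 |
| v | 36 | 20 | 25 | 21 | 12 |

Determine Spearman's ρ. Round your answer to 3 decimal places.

0.100

Rank u: 2, 1, 4, 5, 3
Rank v: 5, 2, 4, 3, 1
d = rank(u) − rank(v): -3, -1, 0, 2, 2; Σd² = 18
ρ = 1 − 6Σd² / [n(n²−1)] = 1 − 6×18 / (5×24) = 1 − 108/120 ≈ 0.100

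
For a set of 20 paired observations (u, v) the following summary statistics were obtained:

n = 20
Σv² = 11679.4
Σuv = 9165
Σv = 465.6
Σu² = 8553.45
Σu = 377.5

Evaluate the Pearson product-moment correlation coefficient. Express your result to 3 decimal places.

r = (nΣuv − ΣuΣv) / √[(nΣu² − (Σu)²)(nΣv² − (Σv)²)]
Numerator: 20×9165 − 377.5×465.6 = 7536
Denominator: √[(171069 − 142506.25)(233588 − 216783.36)] = √[28562.75 × 16804.64] = 21908.5995
r = 7536 / 21908.5995 ≈ 0.344

0.344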